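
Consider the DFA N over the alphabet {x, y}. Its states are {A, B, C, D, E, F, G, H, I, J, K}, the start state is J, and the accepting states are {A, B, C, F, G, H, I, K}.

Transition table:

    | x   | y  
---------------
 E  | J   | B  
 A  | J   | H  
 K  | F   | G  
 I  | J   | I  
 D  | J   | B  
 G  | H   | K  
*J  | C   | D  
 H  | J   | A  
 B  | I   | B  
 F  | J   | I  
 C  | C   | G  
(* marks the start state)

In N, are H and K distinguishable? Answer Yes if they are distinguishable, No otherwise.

Yes

States {E} cannot be reached from the start state, so discard them.
Start with accepting vs non-accepting: {A,B,C,F,G,H,I,K} | {D,J}.
Refine {A,B,C,F,G,H,I,K} on symbol x: members go to different blocks, giving {A,F,H,I} and {B,C,G,K}.
Split {D,J} by δ(·,x) → {D} and {J}.
Refine {B,C,G,K} on symbol x: members go to different blocks, giving {B,G,K} and {C}.
The partition is now stable with 5 blocks: {A,F,H,I} | {D} | {B,G,K} | {J} | {C}.
H and K end up in different blocks, so they are distinguishable. For instance, the string 'x' is accepted from only K.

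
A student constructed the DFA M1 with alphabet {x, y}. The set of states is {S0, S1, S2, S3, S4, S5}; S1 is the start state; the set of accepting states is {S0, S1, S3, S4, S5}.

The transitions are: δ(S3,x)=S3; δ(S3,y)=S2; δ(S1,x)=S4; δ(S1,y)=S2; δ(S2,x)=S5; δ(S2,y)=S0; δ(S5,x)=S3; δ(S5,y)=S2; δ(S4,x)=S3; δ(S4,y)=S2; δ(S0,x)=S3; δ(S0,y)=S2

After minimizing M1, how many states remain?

2

All states are reachable from the start state.
Start with accepting vs non-accepting: {S0,S1,S3,S4,S5} | {S2}.
No further refinement is possible. Final partition (2 blocks): {S0,S1,S3,S4,S5} | {S2}.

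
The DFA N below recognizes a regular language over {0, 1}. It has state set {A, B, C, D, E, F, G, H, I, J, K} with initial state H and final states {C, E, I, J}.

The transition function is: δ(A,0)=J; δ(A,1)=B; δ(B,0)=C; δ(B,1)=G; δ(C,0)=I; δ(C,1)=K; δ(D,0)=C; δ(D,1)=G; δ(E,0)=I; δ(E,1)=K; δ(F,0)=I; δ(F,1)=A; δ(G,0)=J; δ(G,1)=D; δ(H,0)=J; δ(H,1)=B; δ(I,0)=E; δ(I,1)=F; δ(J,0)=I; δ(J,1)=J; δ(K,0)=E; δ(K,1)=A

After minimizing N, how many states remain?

Every state is reachable, so we keep all 11.
P0 = {C,E,I,J} | {A,B,D,F,G,H,K}.
Split {C,E,I,J} by δ(·,1) → {C,E,I} and {J}.
Split {A,B,D,F,G,H,K} by δ(·,0) → {B,D,F,K} and {A,G,H}.
Stable partition: {C,E,I} | {B,D,F,K} | {J} | {A,G,H} — 4 equivalence classes.

4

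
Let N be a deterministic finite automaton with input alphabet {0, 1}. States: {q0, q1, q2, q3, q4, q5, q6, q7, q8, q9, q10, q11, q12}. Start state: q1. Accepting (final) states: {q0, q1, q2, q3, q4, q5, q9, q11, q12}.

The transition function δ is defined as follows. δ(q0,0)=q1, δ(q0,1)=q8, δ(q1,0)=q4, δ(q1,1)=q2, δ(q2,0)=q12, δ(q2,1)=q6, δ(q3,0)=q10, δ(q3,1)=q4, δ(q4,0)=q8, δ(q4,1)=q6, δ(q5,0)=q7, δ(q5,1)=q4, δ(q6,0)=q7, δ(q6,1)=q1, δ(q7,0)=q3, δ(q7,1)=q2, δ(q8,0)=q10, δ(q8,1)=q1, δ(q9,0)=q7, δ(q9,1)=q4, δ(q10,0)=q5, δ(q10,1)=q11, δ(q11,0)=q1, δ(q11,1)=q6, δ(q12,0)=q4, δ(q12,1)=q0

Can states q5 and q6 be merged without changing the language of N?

States {q9} cannot be reached from the start state, so discard them.
P0 = {q0,q1,q2,q3,q4,q5,q11,q12} | {q6,q7,q8,q10}.
On input 0, block {q0,q1,q2,q3,q4,q5,q11,q12} splits into {q0,q1,q2,q11,q12} and {q3,q4,q5}.
Refine {q0,q1,q2,q11,q12} on symbol 0: members go to different blocks, giving {q0,q2,q11} and {q1,q12}.
On input 0, block {q6,q7,q8,q10} splits into {q6,q8} and {q7,q10}.
Split {q3,q4,q5} by δ(·,0) → {q3,q5} and {q4}.
No further refinement is possible. Final partition (6 blocks): {q0,q2,q11} | {q6,q8} | {q3,q5} | {q1,q12} | {q7,q10} | {q4}.
q5 and q6 end up in different blocks, so they are distinguishable. For instance, the string 'ε' is accepted from only q5.

No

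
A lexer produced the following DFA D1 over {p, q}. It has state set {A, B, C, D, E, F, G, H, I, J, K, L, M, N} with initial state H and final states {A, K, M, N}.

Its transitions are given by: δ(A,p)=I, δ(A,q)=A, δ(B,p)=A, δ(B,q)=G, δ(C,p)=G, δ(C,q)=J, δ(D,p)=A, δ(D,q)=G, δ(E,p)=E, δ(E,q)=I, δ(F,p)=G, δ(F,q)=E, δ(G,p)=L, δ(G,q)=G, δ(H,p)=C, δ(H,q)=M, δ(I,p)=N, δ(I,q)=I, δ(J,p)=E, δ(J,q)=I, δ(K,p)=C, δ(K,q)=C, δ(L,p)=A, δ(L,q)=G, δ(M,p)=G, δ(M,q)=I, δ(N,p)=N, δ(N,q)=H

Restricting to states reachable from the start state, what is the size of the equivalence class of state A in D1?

Reachable states from the start: {A,C,E,G,H,I,J,L,M,N}. Unreachable: {B,D,F,K} — drop them.
Initial partition by acceptance: {A,M,N} | {C,E,G,H,I,J,L}.
On input p, block {A,M,N} splits into {A,M} and {N}.
Refine {A,M} on symbol q: members go to different blocks, giving {A} and {M}.
Split {C,E,G,H,I,J,L} by δ(·,p) → {C,E,G,H,J} and {I} and {L}.
Split {C,E,G,H,J} by δ(·,p) → {C,E,H,J} and {G}.
On input p, block {C,E,H,J} splits into {E,H,J} and {C}.
On input p, block {E,H,J} splits into {E,J} and {H}.
Stable partition: {A} | {E,J} | {N} | {M} | {I} | {L} | {G} | {C} | {H} — 9 equivalence classes.
State A belongs to the block {A}, which has 1 states.

1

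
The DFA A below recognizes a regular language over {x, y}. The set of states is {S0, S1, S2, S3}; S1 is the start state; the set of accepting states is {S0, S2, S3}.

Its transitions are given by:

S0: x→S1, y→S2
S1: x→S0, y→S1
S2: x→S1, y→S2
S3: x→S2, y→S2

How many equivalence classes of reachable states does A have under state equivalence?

States {S3} cannot be reached from the start state, so discard them.
P0 = {S0,S2} | {S1}.
The partition is now stable with 2 blocks: {S0,S2} | {S1}.

2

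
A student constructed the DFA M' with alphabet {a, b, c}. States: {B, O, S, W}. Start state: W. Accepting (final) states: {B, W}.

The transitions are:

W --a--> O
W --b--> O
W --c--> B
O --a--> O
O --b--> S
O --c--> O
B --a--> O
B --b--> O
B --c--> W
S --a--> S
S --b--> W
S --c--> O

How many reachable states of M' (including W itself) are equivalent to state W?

2

All states are reachable from the start state.
P0 = {B,W} | {O,S}.
On input b, block {O,S} splits into {O} and {S}.
Stable partition: {B,W} | {O} | {S} — 3 equivalence classes.
State W belongs to the block {B,W}, which has 2 states.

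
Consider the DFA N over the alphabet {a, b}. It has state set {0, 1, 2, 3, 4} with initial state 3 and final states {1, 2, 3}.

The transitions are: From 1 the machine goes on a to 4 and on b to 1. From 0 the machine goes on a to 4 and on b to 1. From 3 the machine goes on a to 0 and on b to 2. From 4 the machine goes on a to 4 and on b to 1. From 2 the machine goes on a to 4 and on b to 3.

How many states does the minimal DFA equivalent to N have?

2

Initial partition by acceptance: {1,2,3} | {0,4}.
The partition is now stable with 2 blocks: {1,2,3} | {0,4}.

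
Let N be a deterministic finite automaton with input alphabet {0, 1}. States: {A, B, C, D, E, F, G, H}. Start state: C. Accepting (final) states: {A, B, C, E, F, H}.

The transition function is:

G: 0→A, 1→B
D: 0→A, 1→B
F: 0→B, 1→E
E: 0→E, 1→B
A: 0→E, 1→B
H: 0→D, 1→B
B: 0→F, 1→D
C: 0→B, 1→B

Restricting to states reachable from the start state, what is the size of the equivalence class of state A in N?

2

First remove the unreachable states {G,H}; 6 states remain.
P0 = {A,B,C,E,F} | {D}.
On input 1, block {A,B,C,E,F} splits into {A,C,E,F} and {B}.
On input 0, block {A,C,E,F} splits into {A,E} and {C,F}.
Refine {C,F} on symbol 1: members go to different blocks, giving {C} and {F}.
No further refinement is possible. Final partition (5 blocks): {A,E} | {D} | {B} | {C} | {F}.
State A belongs to the block {A,E}, which has 2 states.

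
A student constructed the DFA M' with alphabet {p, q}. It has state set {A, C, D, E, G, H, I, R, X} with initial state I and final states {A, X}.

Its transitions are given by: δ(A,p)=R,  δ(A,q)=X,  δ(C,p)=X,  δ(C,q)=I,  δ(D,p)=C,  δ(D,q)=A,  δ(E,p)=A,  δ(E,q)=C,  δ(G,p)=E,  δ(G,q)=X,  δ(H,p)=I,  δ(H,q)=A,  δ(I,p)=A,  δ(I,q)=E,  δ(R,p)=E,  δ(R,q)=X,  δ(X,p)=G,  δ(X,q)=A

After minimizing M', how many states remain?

3

Reachable states from the start: {A,C,E,G,I,R,X}. Unreachable: {D,H} — drop them.
P0 = {A,X} | {C,E,G,I,R}.
On input p, block {C,E,G,I,R} splits into {C,E,I} and {G,R}.
Stable partition: {A,X} | {C,E,I} | {G,R} — 3 equivalence classes.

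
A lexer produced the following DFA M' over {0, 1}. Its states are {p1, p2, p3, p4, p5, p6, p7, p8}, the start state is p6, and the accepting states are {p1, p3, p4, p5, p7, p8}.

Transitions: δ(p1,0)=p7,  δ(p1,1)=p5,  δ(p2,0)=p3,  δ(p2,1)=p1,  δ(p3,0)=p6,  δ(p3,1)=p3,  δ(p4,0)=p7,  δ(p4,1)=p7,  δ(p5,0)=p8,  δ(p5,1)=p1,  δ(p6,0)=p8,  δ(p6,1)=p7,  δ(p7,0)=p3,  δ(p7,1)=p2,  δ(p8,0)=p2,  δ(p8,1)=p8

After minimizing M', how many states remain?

First remove the unreachable states {p4}; 7 states remain.
Initial partition by acceptance: {p1,p3,p5,p7,p8} | {p2,p6}.
Split {p1,p3,p5,p7,p8} by δ(·,0) → {p1,p5,p7} and {p3,p8}.
On input 0, block {p1,p5,p7} splits into {p5,p7} and {p1}.
On input 1, block {p5,p7} splits into {p5} and {p7}.
On input 1, block {p2,p6} splits into {p2} and {p6}.
Refine {p3,p8} on symbol 0: members go to different blocks, giving {p3} and {p8}.
Stable partition: {p5} | {p2} | {p3} | {p1} | {p7} | {p6} | {p8} — 7 equivalence classes.

7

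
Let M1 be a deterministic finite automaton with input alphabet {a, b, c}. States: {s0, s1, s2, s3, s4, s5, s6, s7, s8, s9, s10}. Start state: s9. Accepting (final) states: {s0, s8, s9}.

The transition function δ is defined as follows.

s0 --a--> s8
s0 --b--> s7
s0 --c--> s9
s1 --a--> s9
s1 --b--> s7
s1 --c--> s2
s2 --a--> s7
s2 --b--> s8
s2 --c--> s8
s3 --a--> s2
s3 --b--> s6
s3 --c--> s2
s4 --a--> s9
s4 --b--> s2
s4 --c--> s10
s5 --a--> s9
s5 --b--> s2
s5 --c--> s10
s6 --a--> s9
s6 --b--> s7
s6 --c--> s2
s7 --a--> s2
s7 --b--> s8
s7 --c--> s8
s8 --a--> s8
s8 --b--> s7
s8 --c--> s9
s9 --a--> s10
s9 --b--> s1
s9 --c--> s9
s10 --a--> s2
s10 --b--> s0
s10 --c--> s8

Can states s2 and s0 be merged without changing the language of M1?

No

First remove the unreachable states {s3,s4,s5,s6}; 7 states remain.
Initial partition by acceptance: {s0,s8,s9} | {s1,s2,s7,s10}.
Split {s0,s8,s9} by δ(·,a) → {s0,s8} and {s9}.
On input a, block {s1,s2,s7,s10} splits into {s2,s7,s10} and {s1}.
Stable partition: {s0,s8} | {s2,s7,s10} | {s9} | {s1} — 4 equivalence classes.
s2 and s0 end up in different blocks, so they are distinguishable. For instance, the string 'ε' is accepted from only s0.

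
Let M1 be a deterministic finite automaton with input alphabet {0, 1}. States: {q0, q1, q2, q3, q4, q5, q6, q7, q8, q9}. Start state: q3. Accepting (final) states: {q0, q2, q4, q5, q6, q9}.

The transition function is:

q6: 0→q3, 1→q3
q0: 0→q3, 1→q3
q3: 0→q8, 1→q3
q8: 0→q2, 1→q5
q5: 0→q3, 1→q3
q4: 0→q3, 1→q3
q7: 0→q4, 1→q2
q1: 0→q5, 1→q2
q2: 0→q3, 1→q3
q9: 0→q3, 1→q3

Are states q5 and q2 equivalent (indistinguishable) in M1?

States {q0,q1,q4,q6,q7,q9} cannot be reached from the start state, so discard them.
Initial partition by acceptance: {q2,q5} | {q3,q8}.
Refine {q3,q8} on symbol 0: members go to different blocks, giving {q3} and {q8}.
Stable partition: {q2,q5} | {q3} | {q8} — 3 equivalence classes.
q5 and q2 lie in the same block of the stable partition, so they are equivalent — no string distinguishes them.

Yes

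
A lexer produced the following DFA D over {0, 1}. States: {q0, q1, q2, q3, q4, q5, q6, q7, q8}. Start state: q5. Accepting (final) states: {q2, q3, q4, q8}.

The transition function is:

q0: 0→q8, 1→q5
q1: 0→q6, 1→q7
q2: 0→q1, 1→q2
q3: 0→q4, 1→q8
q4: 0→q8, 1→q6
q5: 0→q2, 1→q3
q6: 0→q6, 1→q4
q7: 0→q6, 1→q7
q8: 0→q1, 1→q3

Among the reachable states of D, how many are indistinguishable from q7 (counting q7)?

Reachable states from the start: {q1,q2,q3,q4,q5,q6,q7,q8}. Unreachable: {q0} — drop them.
Initial partition by acceptance: {q2,q3,q4,q8} | {q1,q5,q6,q7}.
Refine {q2,q3,q4,q8} on symbol 0: members go to different blocks, giving {q2,q8} and {q3,q4}.
Refine {q2,q8} on symbol 1: members go to different blocks, giving {q2} and {q8}.
On input 0, block {q1,q5,q6,q7} splits into {q1,q6,q7} and {q5}.
On input 1, block {q1,q6,q7} splits into {q1,q7} and {q6}.
Split {q3,q4} by δ(·,0) → {q3} and {q4}.
The partition is now stable with 7 blocks: {q2} | {q1,q7} | {q3} | {q8} | {q5} | {q6} | {q4}.
State q7 belongs to the block {q1,q7}, which has 2 states.

2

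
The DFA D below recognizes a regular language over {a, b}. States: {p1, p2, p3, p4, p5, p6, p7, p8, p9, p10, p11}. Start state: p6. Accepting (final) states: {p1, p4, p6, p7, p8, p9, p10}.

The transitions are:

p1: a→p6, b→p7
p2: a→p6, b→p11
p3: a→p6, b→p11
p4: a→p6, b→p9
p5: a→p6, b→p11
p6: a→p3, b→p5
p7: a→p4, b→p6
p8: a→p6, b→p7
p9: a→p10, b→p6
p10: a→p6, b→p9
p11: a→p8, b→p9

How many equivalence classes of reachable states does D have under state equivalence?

Reachable states from the start: {p3,p4,p5,p6,p7,p8,p9,p10,p11}. Unreachable: {p1,p2} — drop them.
Start with accepting vs non-accepting: {p4,p6,p7,p8,p9,p10} | {p3,p5,p11}.
Split {p4,p6,p7,p8,p9,p10} by δ(·,a) → {p4,p7,p8,p9,p10} and {p6}.
Split {p4,p7,p8,p9,p10} by δ(·,a) → {p4,p8,p10} and {p7,p9}.
On input a, block {p3,p5,p11} splits into {p3,p5} and {p11}.
Stable partition: {p4,p8,p10} | {p3,p5} | {p6} | {p7,p9} | {p11} — 5 equivalence classes.

5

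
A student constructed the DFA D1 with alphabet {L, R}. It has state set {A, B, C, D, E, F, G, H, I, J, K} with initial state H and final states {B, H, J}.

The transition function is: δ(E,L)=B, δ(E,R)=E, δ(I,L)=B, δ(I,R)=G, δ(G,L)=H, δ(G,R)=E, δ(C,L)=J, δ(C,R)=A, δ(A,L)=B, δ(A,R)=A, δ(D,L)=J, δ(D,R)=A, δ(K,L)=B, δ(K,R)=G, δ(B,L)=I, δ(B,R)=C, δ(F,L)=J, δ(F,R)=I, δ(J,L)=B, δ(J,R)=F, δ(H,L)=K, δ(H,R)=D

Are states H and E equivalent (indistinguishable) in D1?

No

Every state is reachable, so we keep all 11.
P0 = {B,H,J} | {A,C,D,E,F,G,I,K}.
Refine {B,H,J} on symbol L: members go to different blocks, giving {B,H} and {J}.
On input L, block {A,C,D,E,F,G,I,K} splits into {A,E,G,I,K} and {C,D,F}.
The partition is now stable with 4 blocks: {B,H} | {A,E,G,I,K} | {J} | {C,D,F}.
H and E end up in different blocks, so they are distinguishable. For instance, the string 'ε' is accepted from only H.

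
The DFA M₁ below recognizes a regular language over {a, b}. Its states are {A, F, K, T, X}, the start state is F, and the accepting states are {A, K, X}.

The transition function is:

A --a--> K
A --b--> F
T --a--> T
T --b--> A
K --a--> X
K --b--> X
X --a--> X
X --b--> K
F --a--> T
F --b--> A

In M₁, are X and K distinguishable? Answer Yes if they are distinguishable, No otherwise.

Initial partition by acceptance: {A,K,X} | {F,T}.
Refine {A,K,X} on symbol b: members go to different blocks, giving {K,X} and {A}.
No further refinement is possible. Final partition (3 blocks): {K,X} | {F,T} | {A}.
X and K lie in the same block of the stable partition, so they are equivalent — no string distinguishes them.

No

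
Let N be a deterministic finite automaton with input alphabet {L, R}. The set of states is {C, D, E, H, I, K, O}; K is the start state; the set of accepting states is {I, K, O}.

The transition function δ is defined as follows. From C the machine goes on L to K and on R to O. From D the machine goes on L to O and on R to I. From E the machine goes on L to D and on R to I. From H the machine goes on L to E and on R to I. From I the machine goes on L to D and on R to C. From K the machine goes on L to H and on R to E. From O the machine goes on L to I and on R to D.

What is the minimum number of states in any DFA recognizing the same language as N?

Start with accepting vs non-accepting: {I,K,O} | {C,D,E,H}.
Refine {I,K,O} on symbol L: members go to different blocks, giving {I,K} and {O}.
Refine {C,D,E,H} on symbol L: members go to different blocks, giving {E,H} and {C} and {D}.
On input L, block {I,K} splits into {K} and {I}.
On input L, block {E,H} splits into {H} and {E}.
Stable partition: {K} | {H} | {O} | {C} | {D} | {I} | {E} — 7 equivalence classes.

7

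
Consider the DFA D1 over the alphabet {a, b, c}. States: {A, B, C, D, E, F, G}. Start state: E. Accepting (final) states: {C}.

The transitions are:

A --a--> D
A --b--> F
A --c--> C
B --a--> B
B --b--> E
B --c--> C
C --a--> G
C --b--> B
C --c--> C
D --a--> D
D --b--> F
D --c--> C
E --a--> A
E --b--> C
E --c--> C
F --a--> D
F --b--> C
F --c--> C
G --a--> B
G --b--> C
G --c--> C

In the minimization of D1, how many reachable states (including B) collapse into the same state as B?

P0 = {C} | {A,B,D,E,F,G}.
Refine {A,B,D,E,F,G} on symbol b: members go to different blocks, giving {A,B,D} and {E,F,G}.
No further refinement is possible. Final partition (3 blocks): {C} | {A,B,D} | {E,F,G}.
The equivalence class containing B is {A,B,D}, of size 3.

3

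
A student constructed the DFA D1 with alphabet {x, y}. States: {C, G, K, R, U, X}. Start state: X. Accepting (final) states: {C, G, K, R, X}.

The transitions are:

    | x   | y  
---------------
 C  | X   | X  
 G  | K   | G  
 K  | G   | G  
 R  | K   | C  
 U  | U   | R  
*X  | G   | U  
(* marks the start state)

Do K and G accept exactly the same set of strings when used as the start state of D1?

P0 = {C,G,K,R,X} | {U}.
Split {C,G,K,R,X} by δ(·,y) → {C,G,K,R} and {X}.
Split {C,G,K,R} by δ(·,x) → {G,K,R} and {C}.
On input y, block {G,K,R} splits into {G,K} and {R}.
Stable partition: {G,K} | {U} | {X} | {C} | {R} — 5 equivalence classes.
K and G lie in the same block of the stable partition, so they are equivalent — no string distinguishes them.

Yes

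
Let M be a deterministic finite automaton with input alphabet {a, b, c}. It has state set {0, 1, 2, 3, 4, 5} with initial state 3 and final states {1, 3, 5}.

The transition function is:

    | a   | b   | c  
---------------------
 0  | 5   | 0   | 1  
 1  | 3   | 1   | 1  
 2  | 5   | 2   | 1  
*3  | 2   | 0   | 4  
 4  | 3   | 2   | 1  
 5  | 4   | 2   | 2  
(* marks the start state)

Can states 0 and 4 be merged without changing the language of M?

Yes

P0 = {1,3,5} | {0,2,4}.
Split {1,3,5} by δ(·,a) → {3,5} and {1}.
Stable partition: {3,5} | {0,2,4} | {1} — 3 equivalence classes.
0 and 4 lie in the same block of the stable partition, so they are equivalent — no string distinguishes them.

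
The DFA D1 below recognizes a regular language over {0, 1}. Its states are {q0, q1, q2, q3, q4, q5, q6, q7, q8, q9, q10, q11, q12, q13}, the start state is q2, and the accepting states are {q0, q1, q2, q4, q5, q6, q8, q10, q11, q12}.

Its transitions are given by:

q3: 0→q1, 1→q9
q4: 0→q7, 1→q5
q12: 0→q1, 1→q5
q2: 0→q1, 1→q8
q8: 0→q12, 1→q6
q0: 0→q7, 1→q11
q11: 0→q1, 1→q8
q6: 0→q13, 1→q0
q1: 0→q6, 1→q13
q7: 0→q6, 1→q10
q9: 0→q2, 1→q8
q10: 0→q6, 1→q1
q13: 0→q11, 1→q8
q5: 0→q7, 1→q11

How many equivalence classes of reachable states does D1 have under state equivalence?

9

States {q3,q4,q9} cannot be reached from the start state, so discard them.
Start with accepting vs non-accepting: {q0,q1,q2,q5,q6,q8,q10,q11,q12} | {q7,q13}.
On input 0, block {q0,q1,q2,q5,q6,q8,q10,q11,q12} splits into {q1,q2,q8,q10,q11,q12} and {q0,q5,q6}.
On input 0, block {q1,q2,q8,q10,q11,q12} splits into {q2,q8,q11,q12} and {q1,q10}.
Split {q2,q8,q11,q12} by δ(·,0) → {q2,q11,q12} and {q8}.
On input 1, block {q2,q11,q12} splits into {q2,q11} and {q12}.
On input 0, block {q7,q13} splits into {q7} and {q13}.
Split {q0,q5,q6} by δ(·,0) → {q0,q5} and {q6}.
Split {q1,q10} by δ(·,1) → {q1} and {q10}.
Stable partition: {q2,q11} | {q7} | {q0,q5} | {q1} | {q8} | {q12} | {q13} | {q6} | {q10} — 9 equivalence classes.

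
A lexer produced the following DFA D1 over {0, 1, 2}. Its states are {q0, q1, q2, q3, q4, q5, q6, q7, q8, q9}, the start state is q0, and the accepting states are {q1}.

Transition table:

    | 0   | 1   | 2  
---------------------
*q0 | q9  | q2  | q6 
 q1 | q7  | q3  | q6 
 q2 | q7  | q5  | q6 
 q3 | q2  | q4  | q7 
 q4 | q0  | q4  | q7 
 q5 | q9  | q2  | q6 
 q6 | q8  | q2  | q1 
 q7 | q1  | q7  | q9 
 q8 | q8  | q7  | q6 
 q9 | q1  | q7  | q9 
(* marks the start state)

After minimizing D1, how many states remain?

All states are reachable from the start state.
Initial partition by acceptance: {q1} | {q0,q2,q3,q4,q5,q6,q7,q8,q9}.
Refine {q0,q2,q3,q4,q5,q6,q7,q8,q9} on symbol 0: members go to different blocks, giving {q0,q2,q3,q4,q5,q6,q8} and {q7,q9}.
Refine {q0,q2,q3,q4,q5,q6,q8} on symbol 0: members go to different blocks, giving {q3,q4,q6,q8} and {q0,q2,q5}.
Split {q3,q4,q6,q8} by δ(·,0) → {q3,q4} and {q6,q8}.
Refine {q6,q8} on symbol 1: members go to different blocks, giving {q6} and {q8}.
No further refinement is possible. Final partition (6 blocks): {q1} | {q3,q4} | {q7,q9} | {q0,q2,q5} | {q6} | {q8}.

6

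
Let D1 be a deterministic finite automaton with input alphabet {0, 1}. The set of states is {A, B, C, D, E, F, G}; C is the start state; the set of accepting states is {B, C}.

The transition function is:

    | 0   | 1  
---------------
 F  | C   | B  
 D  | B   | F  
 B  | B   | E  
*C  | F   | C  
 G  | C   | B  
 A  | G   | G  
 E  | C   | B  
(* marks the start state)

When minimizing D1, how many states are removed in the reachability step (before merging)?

3

BFS from C reaches {B, C, E, F}; the 3 state(s) A, D, G are never visited.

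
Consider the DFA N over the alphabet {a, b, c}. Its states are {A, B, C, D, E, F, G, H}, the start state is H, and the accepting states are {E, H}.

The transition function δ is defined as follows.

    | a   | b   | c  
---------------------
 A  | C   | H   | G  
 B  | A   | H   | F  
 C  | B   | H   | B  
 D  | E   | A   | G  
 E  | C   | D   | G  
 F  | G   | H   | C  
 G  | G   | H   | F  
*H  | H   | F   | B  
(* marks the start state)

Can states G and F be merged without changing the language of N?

First remove the unreachable states {D,E}; 6 states remain.
Start with accepting vs non-accepting: {H} | {A,B,C,F,G}.
The partition is now stable with 2 blocks: {H} | {A,B,C,F,G}.
G and F lie in the same block of the stable partition, so they are equivalent — no string distinguishes them.

Yes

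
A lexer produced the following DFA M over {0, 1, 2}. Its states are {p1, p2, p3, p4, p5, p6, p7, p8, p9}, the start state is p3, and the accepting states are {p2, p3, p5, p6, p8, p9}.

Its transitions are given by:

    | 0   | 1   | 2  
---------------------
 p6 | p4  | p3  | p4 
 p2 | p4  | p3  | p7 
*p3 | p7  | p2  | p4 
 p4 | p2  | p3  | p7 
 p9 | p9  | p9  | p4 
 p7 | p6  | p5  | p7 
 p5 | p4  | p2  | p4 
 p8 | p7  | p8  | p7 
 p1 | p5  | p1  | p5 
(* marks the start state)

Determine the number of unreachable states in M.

Starting at p3 and following transitions, the reachable set is {p2, p3, p4, p5, p6, p7}. That leaves p1, p8, p9 unreachable — 3 in total.

3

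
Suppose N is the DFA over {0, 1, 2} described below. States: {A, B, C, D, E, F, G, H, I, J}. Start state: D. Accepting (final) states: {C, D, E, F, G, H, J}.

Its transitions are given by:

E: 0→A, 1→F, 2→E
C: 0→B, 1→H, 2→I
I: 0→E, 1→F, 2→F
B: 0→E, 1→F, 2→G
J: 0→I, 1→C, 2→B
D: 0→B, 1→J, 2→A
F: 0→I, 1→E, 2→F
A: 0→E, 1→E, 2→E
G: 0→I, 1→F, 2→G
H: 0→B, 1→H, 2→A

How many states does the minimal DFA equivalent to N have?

3

Every state is reachable, so we keep all 10.
Initial partition by acceptance: {C,D,E,F,G,H,J} | {A,B,I}.
On input 2, block {C,D,E,F,G,H,J} splits into {C,D,H,J} and {E,F,G}.
The partition is now stable with 3 blocks: {C,D,H,J} | {A,B,I} | {E,F,G}.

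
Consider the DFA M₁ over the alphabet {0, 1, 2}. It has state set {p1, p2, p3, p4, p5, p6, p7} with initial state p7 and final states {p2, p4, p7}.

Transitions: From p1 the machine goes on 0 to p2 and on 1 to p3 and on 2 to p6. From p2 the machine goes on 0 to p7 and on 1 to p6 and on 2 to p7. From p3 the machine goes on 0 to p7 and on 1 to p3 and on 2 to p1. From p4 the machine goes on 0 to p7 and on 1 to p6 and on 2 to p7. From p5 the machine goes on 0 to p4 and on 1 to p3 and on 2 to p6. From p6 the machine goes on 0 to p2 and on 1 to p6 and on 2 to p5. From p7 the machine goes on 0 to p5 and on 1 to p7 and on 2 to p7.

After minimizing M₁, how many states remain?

Every state is reachable, so we keep all 7.
Start with accepting vs non-accepting: {p2,p4,p7} | {p1,p3,p5,p6}.
Refine {p2,p4,p7} on symbol 0: members go to different blocks, giving {p2,p4} and {p7}.
Split {p1,p3,p5,p6} by δ(·,0) → {p1,p5,p6} and {p3}.
Split {p1,p5,p6} by δ(·,1) → {p1,p5} and {p6}.
The partition is now stable with 5 blocks: {p2,p4} | {p1,p5} | {p7} | {p3} | {p6}.

5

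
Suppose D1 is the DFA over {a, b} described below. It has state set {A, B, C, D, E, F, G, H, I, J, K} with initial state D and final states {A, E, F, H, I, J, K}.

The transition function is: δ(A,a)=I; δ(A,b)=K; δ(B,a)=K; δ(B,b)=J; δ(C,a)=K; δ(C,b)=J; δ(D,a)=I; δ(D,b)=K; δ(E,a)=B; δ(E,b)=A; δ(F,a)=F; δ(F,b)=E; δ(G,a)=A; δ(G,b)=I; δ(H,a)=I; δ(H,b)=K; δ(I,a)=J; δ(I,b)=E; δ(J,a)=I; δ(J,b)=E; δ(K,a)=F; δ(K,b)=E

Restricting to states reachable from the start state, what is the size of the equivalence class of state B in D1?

2

Reachable states from the start: {A,B,D,E,F,I,J,K}. Unreachable: {C,G,H} — drop them.
Initial partition by acceptance: {A,E,F,I,J,K} | {B,D}.
Refine {A,E,F,I,J,K} on symbol a: members go to different blocks, giving {A,F,I,J,K} and {E}.
Split {A,F,I,J,K} by δ(·,b) → {F,I,J,K} and {A}.
No further refinement is possible. Final partition (4 blocks): {F,I,J,K} | {B,D} | {E} | {A}.
State B belongs to the block {B,D}, which has 2 states.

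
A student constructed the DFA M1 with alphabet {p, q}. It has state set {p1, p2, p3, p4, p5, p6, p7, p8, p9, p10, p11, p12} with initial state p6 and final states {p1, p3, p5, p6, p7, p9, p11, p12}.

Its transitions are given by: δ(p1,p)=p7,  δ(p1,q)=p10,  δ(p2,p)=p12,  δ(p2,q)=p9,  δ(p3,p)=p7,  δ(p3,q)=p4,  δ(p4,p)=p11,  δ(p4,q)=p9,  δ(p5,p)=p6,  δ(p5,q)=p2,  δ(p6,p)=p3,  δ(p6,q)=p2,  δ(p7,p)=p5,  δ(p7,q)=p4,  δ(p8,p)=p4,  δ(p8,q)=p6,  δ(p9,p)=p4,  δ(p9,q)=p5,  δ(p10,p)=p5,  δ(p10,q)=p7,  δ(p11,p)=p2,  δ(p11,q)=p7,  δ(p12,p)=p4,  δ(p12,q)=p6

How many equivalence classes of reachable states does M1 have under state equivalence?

Reachable states from the start: {p2,p3,p4,p5,p6,p7,p9,p11,p12}. Unreachable: {p1,p8,p10} — drop them.
Start with accepting vs non-accepting: {p3,p5,p6,p7,p9,p11,p12} | {p2,p4}.
Refine {p3,p5,p6,p7,p9,p11,p12} on symbol p: members go to different blocks, giving {p3,p5,p6,p7} and {p9,p11,p12}.
No further refinement is possible. Final partition (3 blocks): {p3,p5,p6,p7} | {p2,p4} | {p9,p11,p12}.

3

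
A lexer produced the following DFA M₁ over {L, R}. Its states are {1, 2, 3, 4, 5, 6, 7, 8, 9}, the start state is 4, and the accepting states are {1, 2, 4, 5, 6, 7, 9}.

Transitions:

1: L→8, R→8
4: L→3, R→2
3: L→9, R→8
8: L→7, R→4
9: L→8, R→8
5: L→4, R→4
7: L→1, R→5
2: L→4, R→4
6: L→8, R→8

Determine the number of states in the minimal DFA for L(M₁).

Reachable states from the start: {1,2,3,4,5,7,8,9}. Unreachable: {6} — drop them.
Start with accepting vs non-accepting: {1,2,4,5,7,9} | {3,8}.
Refine {1,2,4,5,7,9} on symbol L: members go to different blocks, giving {1,4,9} and {2,5,7}.
Split {1,4,9} by δ(·,R) → {1,9} and {4}.
Split {3,8} by δ(·,L) → {3} and {8}.
Refine {2,5,7} on symbol L: members go to different blocks, giving {2,5} and {7}.
No further refinement is possible. Final partition (6 blocks): {1,9} | {3} | {2,5} | {4} | {8} | {7}.

6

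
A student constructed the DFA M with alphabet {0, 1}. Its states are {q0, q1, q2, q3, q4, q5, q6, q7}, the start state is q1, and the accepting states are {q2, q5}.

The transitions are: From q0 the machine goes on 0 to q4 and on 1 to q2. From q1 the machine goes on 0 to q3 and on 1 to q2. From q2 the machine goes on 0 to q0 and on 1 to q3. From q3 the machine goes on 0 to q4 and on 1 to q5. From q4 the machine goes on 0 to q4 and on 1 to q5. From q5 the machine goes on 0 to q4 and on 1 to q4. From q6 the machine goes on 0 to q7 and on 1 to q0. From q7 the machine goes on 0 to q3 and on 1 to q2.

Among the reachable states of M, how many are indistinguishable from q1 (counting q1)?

First remove the unreachable states {q6,q7}; 6 states remain.
P0 = {q2,q5} | {q0,q1,q3,q4}.
The partition is now stable with 2 blocks: {q2,q5} | {q0,q1,q3,q4}.
The equivalence class containing q1 is {q0,q1,q3,q4}, of size 4.

4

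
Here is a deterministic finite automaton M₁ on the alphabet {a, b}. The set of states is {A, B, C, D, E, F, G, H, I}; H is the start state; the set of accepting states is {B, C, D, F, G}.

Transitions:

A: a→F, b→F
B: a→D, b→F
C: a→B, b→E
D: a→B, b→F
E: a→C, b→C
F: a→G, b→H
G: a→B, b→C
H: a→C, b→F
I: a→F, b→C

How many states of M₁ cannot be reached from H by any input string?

2

BFS from H reaches {B, C, D, E, F, G, H}; the 2 state(s) A, I are never visited.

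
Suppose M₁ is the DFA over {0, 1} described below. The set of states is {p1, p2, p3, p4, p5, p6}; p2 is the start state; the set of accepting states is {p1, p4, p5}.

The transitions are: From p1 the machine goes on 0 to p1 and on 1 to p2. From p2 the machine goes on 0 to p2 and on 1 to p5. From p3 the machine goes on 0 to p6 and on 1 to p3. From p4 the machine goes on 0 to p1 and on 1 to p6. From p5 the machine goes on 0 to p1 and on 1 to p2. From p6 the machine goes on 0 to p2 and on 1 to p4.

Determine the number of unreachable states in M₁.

Starting at p2 and following transitions, the reachable set is {p1, p2, p5}. That leaves p3, p4, p6 unreachable — 3 in total.

3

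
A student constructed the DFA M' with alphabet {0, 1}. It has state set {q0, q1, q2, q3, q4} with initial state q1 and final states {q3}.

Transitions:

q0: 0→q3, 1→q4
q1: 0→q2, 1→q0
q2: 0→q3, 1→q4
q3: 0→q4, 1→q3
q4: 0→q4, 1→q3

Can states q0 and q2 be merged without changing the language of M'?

All states are reachable from the start state.
P0 = {q3} | {q0,q1,q2,q4}.
Refine {q0,q1,q2,q4} on symbol 0: members go to different blocks, giving {q0,q2} and {q1,q4}.
On input 0, block {q1,q4} splits into {q1} and {q4}.
No further refinement is possible. Final partition (4 blocks): {q3} | {q0,q2} | {q1} | {q4}.
q0 and q2 lie in the same block of the stable partition, so they are equivalent — no string distinguishes them.

Yes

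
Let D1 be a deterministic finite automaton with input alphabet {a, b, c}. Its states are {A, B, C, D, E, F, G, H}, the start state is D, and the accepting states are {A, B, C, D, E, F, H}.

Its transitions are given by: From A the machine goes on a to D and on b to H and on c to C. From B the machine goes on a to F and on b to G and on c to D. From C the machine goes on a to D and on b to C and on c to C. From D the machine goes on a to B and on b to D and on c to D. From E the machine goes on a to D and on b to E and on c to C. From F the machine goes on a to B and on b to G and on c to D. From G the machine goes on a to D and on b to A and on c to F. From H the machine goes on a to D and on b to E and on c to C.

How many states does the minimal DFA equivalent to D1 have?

4

Start with accepting vs non-accepting: {A,B,C,D,E,F,H} | {G}.
On input b, block {A,B,C,D,E,F,H} splits into {A,C,D,E,H} and {B,F}.
Split {A,C,D,E,H} by δ(·,a) → {A,C,E,H} and {D}.
No further refinement is possible. Final partition (4 blocks): {A,C,E,H} | {G} | {B,F} | {D}.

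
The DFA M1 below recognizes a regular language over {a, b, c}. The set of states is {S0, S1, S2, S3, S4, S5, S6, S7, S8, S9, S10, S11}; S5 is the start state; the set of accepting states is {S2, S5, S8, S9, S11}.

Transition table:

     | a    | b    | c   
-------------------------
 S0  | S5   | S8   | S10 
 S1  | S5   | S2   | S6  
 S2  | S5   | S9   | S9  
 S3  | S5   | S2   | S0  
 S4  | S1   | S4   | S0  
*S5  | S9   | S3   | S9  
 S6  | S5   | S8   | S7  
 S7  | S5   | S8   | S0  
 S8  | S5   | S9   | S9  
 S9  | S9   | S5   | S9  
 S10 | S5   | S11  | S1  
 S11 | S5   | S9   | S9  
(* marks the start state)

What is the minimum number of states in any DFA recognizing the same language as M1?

Reachable states from the start: {S0,S1,S2,S3,S5,S6,S7,S8,S9,S10,S11}. Unreachable: {S4} — drop them.
P0 = {S2,S5,S8,S9,S11} | {S0,S1,S3,S6,S7,S10}.
Refine {S2,S5,S8,S9,S11} on symbol b: members go to different blocks, giving {S2,S8,S9,S11} and {S5}.
On input a, block {S2,S8,S9,S11} splits into {S2,S8,S11} and {S9}.
Stable partition: {S2,S8,S11} | {S0,S1,S3,S6,S7,S10} | {S5} | {S9} — 4 equivalence classes.

4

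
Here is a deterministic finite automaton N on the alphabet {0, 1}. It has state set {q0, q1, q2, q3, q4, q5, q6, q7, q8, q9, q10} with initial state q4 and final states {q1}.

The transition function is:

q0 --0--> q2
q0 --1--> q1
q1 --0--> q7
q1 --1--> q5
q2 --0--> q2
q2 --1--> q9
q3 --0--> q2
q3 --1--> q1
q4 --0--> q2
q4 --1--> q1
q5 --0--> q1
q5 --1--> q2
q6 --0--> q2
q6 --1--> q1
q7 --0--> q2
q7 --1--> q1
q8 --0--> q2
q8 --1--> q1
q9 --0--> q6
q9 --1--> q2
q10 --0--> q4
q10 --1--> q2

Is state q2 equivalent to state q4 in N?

No

States {q0,q3,q8,q10} cannot be reached from the start state, so discard them.
Initial partition by acceptance: {q1} | {q2,q4,q5,q6,q7,q9}.
On input 0, block {q2,q4,q5,q6,q7,q9} splits into {q2,q4,q6,q7,q9} and {q5}.
Split {q2,q4,q6,q7,q9} by δ(·,1) → {q4,q6,q7} and {q2,q9}.
Refine {q2,q9} on symbol 0: members go to different blocks, giving {q2} and {q9}.
The partition is now stable with 5 blocks: {q1} | {q4,q6,q7} | {q5} | {q2} | {q9}.
q2 and q4 end up in different blocks, so they are distinguishable. For instance, the string '1' is accepted from only q4.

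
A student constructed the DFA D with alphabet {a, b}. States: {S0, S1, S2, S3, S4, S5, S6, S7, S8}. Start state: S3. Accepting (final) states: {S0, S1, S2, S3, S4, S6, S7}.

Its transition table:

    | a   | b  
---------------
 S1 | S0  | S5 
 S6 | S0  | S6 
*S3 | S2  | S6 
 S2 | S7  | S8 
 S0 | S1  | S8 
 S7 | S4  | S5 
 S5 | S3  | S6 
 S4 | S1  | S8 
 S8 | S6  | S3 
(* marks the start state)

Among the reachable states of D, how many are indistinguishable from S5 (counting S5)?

Initial partition by acceptance: {S0,S1,S2,S3,S4,S6,S7} | {S5,S8}.
Refine {S0,S1,S2,S3,S4,S6,S7} on symbol b: members go to different blocks, giving {S0,S1,S2,S4,S7} and {S3,S6}.
Stable partition: {S0,S1,S2,S4,S7} | {S5,S8} | {S3,S6} — 3 equivalence classes.
The equivalence class containing S5 is {S5,S8}, of size 2.

2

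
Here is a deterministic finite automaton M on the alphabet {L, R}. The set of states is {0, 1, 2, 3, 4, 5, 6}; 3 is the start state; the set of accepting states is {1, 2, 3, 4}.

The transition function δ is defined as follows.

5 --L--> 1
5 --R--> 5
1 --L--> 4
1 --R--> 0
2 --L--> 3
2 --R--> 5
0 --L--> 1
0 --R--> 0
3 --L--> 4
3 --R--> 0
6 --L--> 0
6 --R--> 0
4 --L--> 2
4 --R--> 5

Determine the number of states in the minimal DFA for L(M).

2

First remove the unreachable states {6}; 6 states remain.
Start with accepting vs non-accepting: {1,2,3,4} | {0,5}.
Stable partition: {1,2,3,4} | {0,5} — 2 equivalence classes.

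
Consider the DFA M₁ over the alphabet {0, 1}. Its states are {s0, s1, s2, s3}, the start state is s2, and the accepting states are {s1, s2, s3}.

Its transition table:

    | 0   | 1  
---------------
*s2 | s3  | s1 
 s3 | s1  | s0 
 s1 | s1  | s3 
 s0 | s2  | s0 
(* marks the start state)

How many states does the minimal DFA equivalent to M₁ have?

Start with accepting vs non-accepting: {s1,s2,s3} | {s0}.
On input 1, block {s1,s2,s3} splits into {s1,s2} and {s3}.
On input 0, block {s1,s2} splits into {s1} and {s2}.
No further refinement is possible. Final partition (4 blocks): {s1} | {s0} | {s3} | {s2}.

4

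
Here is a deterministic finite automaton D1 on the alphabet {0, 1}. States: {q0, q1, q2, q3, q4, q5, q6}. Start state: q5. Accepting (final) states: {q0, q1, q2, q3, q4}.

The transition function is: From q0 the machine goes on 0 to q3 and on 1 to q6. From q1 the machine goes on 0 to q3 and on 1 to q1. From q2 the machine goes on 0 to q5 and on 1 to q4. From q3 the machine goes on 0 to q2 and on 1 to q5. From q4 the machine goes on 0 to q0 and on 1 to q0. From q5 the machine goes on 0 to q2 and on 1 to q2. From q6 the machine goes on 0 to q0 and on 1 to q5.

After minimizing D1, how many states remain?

Reachable states from the start: {q0,q2,q3,q4,q5,q6}. Unreachable: {q1} — drop them.
Initial partition by acceptance: {q0,q2,q3,q4} | {q5,q6}.
On input 0, block {q0,q2,q3,q4} splits into {q0,q3,q4} and {q2}.
Refine {q0,q3,q4} on symbol 0: members go to different blocks, giving {q0,q4} and {q3}.
On input 0, block {q0,q4} splits into {q0} and {q4}.
On input 0, block {q5,q6} splits into {q5} and {q6}.
No further refinement is possible. Final partition (6 blocks): {q0} | {q5} | {q2} | {q3} | {q4} | {q6}.

6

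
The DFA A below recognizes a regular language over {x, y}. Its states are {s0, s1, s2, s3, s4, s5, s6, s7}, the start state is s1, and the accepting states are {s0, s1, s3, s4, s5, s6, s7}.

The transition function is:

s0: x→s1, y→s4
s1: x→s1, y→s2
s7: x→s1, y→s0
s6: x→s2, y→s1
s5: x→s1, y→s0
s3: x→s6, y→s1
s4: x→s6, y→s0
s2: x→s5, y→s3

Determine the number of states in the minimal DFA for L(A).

7

First remove the unreachable states {s7}; 7 states remain.
P0 = {s0,s1,s3,s4,s5,s6} | {s2}.
On input x, block {s0,s1,s3,s4,s5,s6} splits into {s0,s1,s3,s4,s5} and {s6}.
On input x, block {s0,s1,s3,s4,s5} splits into {s0,s1,s5} and {s3,s4}.
Refine {s0,s1,s5} on symbol y: members go to different blocks, giving {s0} and {s1} and {s5}.
Split {s3,s4} by δ(·,y) → {s3} and {s4}.
No further refinement is possible. Final partition (7 blocks): {s0} | {s2} | {s6} | {s3} | {s1} | {s5} | {s4}.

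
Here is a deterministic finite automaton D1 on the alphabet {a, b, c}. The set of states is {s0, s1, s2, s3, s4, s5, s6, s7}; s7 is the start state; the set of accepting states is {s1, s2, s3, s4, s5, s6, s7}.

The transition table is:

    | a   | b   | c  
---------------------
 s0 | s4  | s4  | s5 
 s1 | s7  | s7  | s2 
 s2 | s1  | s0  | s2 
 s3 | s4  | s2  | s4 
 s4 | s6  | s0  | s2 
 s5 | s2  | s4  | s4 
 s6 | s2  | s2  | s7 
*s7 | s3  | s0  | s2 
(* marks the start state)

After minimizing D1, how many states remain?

3

Start with accepting vs non-accepting: {s1,s2,s3,s4,s5,s6,s7} | {s0}.
On input b, block {s1,s2,s3,s4,s5,s6,s7} splits into {s1,s3,s5,s6} and {s2,s4,s7}.
No further refinement is possible. Final partition (3 blocks): {s1,s3,s5,s6} | {s0} | {s2,s4,s7}.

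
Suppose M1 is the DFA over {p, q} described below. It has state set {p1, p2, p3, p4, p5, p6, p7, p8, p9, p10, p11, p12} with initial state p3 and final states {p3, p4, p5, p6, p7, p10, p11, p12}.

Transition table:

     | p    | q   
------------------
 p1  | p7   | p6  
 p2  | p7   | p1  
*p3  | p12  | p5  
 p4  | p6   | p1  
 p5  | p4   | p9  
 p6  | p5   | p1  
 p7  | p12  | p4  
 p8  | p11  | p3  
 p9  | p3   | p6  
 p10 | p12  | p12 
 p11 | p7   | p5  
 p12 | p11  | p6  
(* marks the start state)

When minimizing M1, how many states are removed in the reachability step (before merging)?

Starting at p3 and following transitions, the reachable set is {p1, p3, p4, p5, p6, p7, p9, p11, p12}. That leaves p2, p8, p10 unreachable — 3 in total.

3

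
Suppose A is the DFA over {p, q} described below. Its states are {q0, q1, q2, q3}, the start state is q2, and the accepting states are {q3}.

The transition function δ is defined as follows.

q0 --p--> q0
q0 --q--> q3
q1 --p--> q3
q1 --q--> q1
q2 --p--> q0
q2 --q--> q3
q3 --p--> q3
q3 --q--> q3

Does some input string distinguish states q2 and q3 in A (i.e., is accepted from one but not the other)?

Yes

States {q1} cannot be reached from the start state, so discard them.
Initial partition by acceptance: {q3} | {q0,q2}.
No further refinement is possible. Final partition (2 blocks): {q3} | {q0,q2}.
q2 and q3 end up in different blocks, so they are distinguishable. For instance, the string 'ε' is accepted from only q3.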